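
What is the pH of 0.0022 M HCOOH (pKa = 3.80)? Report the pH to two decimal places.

pH = 3.29

HCOOH ⇌ HCOO- + H+
Ka = 10^(−3.80) = 1.58 × 10^-4
Ka = [H+]²/(0.0022 − [H+]) = 1.58 × 10^-4
Here C₀/Ka ≈ 13.9, so the small-[H+] approximation fails. Use the quadratic:
[H+] = [−0.000158 + √(0.000158² + 1.39e-06)]/2 = 5.16 × 10^-4 M
pH = −log[H+] = −log(5.16 × 10^-4) = 3.29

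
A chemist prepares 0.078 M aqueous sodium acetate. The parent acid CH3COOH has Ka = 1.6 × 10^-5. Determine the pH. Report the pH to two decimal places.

CH3COO- is the conjugate base of the weak acid CH3COOH.
Kb = Kw/Ka = 1.0×10^-14 / 1.6 × 10^-5 = 6.25 × 10^-10
Kb = [OH-]²/(0.078 − [OH-]) = 6.25 × 10^-10
Neglecting [OH-] in the denominator: [OH-] = √(6.25 × 10^-10 × 0.078) = 6.98 × 10^-6 M
Check: 0.009% ionized — well under 5%, approximation valid.
pOH = −log(6.98 × 10^-6) = 5.16; pH = 14.00 − 5.16 = 8.84

pH = 8.84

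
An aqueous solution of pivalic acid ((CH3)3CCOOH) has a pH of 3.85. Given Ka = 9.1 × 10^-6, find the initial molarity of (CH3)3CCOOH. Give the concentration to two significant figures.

C₀ = 2.3 × 10^-3 M

[H+] = 10^(-3.85) = 1.41 × 10^-4 M = x
Ka = x²/(C₀ − x) ⇒ C₀ = x + x²/Ka
C₀ = 1.41 × 10^-4 + (1.41 × 10^-4)²/(9.1 × 10^-6) = 2.33 × 10^-3 M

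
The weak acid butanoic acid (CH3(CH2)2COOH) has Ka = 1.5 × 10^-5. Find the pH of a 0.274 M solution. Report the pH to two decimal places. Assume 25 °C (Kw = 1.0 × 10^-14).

pH = 2.69

CH3(CH2)2COOH ⇌ CH3(CH2)2COO- + H+
Ka = [H+]²/(0.274 − [H+]) = 1.5 × 10^-5
Assume [H+] ≪ 0.274: [H+] ≈ √(1.5 × 10^-5 × 0.274) = 2.03 × 10^-3 M
([H+]/C₀ = 0.74% < 5%, so the approximation holds.)
pH = −log[H+] = −log(2.03 × 10^-3) = 2.69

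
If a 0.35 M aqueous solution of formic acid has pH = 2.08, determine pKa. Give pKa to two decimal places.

[H+] = 10^(-2.08) = 8.32 × 10^-3 M
At equilibrium [HA] = 0.35 − 8.32 × 10^-3 = 3.42 × 10^-1 M
Ka = [H+][A-]/[HA] = (8.32 × 10^-3)² / 3.42 × 10^-1 = 2.02 × 10^-4
pKa = -log(2.02 × 10^-4) = 3.69

pKa = 3.69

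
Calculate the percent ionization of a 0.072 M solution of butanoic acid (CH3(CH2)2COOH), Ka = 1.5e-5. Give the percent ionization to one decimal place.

1.4%

CH3(CH2)2COOH ⇌ CH3(CH2)2COO- + H+; let x = [H+] at equilibrium.
x ≈ √(Ka·C₀) = √(1.5 × 10^-5 × 0.072) = 1.04 × 10^-3 M
Fraction ionized = 1.04 × 10^-3 / 0.072 = 0.0144 → 1.4%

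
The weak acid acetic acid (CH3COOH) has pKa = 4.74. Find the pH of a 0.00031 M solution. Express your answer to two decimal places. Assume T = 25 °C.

pH = 4.18

CH3COOH ⇌ CH3COO- + H+
Ka = 10^(−4.74) = 1.82 × 10^-5
Let x = [H+] at equilibrium. Ka = x²/(0.00031 − x).
x is not negligible relative to C₀; solve x² + 1.82e-05·x − 5.64e-09 = 0.
x = (−Ka + √(Ka² + 4·Ka·C₀))/2 = 6.66 × 10^-5 M
pH = −log[H+] = −log(6.66 × 10^-5) = 4.18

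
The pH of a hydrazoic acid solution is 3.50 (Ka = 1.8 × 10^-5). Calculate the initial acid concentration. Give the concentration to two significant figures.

C₀ = 5.9 × 10^-3 M

[H+] = 10^(-3.50) = 3.16 × 10^-4 M = x
Ka = x²/(C₀ − x) ⇒ C₀ = x + x²/Ka
C₀ = 3.16 × 10^-4 + (3.16 × 10^-4)²/(1.8 × 10^-5) = 5.86 × 10^-3 M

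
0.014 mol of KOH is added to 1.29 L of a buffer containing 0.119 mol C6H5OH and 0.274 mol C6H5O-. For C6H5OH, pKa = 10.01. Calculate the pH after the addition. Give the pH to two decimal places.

pH = 10.45

OH- converts C6H5OH to C6H5O-: C6H5OH → 0.105 mol, C6H5O- → 0.288 mol.
pH = pKa + log([A⁻]/[HA]) = 10.01 + log(0.288/0.105) = 10.01 +0.438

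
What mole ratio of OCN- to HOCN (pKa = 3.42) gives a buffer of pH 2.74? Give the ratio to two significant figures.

ratio = 0.21

pH = pKa + log(r) ⇒ log(r) = 2.74 − 3.42 = -0.68
r = [OCN-]/[HOCN] = 10^(-0.68) = 0.209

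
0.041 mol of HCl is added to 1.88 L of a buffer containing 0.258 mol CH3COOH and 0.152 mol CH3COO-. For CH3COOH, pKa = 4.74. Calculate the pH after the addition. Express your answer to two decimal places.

pH = 4.31

After neutralization: n(CH3COOH) = 0.299 mol, n(CH3COO-) = 0.111 mol.
pH = pKa + log([A⁻]/[HA]) = 4.74 + log(0.111/0.299) = 4.74 -0.430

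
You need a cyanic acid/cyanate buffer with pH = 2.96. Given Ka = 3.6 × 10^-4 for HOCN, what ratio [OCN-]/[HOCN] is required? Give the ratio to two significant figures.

pKa = -log(3.6 × 10^-4) = 3.444
pH = pKa + log(r) ⇒ log(r) = 2.96 − 3.444 = -0.484
r = [OCN-]/[HOCN] = 10^(-0.484) = 0.328

ratio = 0.33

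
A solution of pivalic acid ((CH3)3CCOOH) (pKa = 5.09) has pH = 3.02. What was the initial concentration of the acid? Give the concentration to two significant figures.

[H+] = 10^(-3.02) = 9.55 × 10^-4 M = x
Ka = 10^(−5.09) = 8.13 × 10^-6
Ka = x²/(C₀ − x) ⇒ C₀ = x + x²/Ka
C₀ = 9.55 × 10^-4 + (9.55 × 10^-4)²/(8.13 × 10^-6) = 1.13 × 10^-1 M

C₀ = 1.1 × 10^-1 M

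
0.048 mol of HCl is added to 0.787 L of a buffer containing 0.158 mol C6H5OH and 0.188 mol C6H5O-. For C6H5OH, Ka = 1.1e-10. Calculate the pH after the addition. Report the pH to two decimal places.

pH = 9.79

After neutralization: n(C6H5OH) = 0.206 mol, n(C6H5O-) = 0.14 mol.
pKa = −log(1.1 × 10^-10) = 9.959
pH = pKa + log([A⁻]/[HA]) = 9.959 + log(0.14/0.206) = 9.959 -0.168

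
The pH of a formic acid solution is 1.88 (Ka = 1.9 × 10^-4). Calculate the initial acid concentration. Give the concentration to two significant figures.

[H+] = 10^(-1.88) = 1.32 × 10^-2 M = x
Ka = x²/(C₀ − x) ⇒ C₀ = x + x²/Ka
C₀ = 1.32 × 10^-2 + (1.32 × 10^-2)²/(1.9 × 10^-4) = 9.30 × 10^-1 M

C₀ = 9.3 × 10^-1 M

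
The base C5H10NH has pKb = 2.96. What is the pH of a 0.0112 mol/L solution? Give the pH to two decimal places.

C5H10NH + H2O ⇌ C5H10NH2+ + OH-
Kb = 10^(−2.96) = 1.10 × 10^-3
Kb = x²/(0.0112 − x) = 1.10 × 10^-3
The 5% rule fails; solving x² + Kb·x − Kb·C₀ = 0 exactly:
x = [−0.0011 + √(0.0011² + 4.93e-05)]/2 = 3.00 × 10^-3 M
pOH = 2.52, so pH = 14.00 − pOH = 11.48

pH = 11.48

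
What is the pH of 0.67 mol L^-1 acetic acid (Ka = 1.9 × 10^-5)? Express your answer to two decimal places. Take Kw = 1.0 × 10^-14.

CH3COOH ⇌ CH3COO- + H+
Ka = x²/(0.67 − x) = 1.9 × 10^-5
Assume x ≪ 0.67: x ≈ √(1.9 × 10^-5 × 0.67) = 3.57 × 10^-3 M
pH = −log[H+] = −log(3.57 × 10^-3) = 2.45

pH = 2.45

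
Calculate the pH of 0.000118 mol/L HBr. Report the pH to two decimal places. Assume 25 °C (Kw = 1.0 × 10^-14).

HBr is a strong acid and dissociates completely, so [H+] = 0.000118 M.
pH = -log(0.000118) = 3.93

pH = 3.93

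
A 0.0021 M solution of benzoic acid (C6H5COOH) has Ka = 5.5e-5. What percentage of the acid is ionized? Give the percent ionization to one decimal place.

C6H5COOH ⇌ C6H5COO- + H+; let x = [H+] at equilibrium.
Solve x² + 5.5e-05x − 1.15e-07 = 0 → x = 3.13 × 10^-4 M
Fraction ionized = 3.13 × 10^-4 / 0.0021 = 0.1490 → 14.9%

14.9%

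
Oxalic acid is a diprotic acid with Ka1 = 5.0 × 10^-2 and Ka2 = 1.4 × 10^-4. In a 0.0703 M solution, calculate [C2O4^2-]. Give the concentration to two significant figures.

1.4 × 10^-4 M

First ionization gives [H+] ≈ [HC2O4-] = 3.93 × 10^-2 M.
Second step: Ka2 = [H+][C2O4^2-]/[HC2O4-] ≈ [C2O4^2-] (since [H+] ≈ [HC2O4-]).
So [C2O4^2-] ≈ Ka2.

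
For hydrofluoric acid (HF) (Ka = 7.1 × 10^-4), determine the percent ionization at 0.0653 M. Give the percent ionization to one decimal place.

HF ⇌ F- + H+; let x = [H+] at equilibrium.
Ka = x²/(C₀ − x); solving the quadratic gives x = 6.46 × 10^-3 M.
Fraction ionized = 6.46 × 10^-3 / 0.0653 = 0.0989 → 9.9%

9.9%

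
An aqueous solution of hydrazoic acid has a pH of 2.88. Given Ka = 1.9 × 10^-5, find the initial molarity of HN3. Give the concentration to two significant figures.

C₀ = 9.3 × 10^-2 M

[H+] = 10^(-2.88) = 1.32 × 10^-3 M = x
Ka = x²/(C₀ − x) ⇒ C₀ = x + x²/Ka
C₀ = 1.32 × 10^-3 + (1.32 × 10^-3)²/(1.9 × 10^-5) = 9.30 × 10^-2 M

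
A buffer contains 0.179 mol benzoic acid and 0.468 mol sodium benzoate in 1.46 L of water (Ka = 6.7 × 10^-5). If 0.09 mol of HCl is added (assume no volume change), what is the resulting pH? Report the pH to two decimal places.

Added H+ converts C6H5COO- to C6H5COOH: C6H5COOH → 0.269 mol, C6H5COO- → 0.378 mol.
pKa = −log(6.7 × 10^-5) = 4.174
Henderson–Hasselbalch with mole ratio 0.378/0.269: pH = 4.174 + (+0.148)

pH = 4.32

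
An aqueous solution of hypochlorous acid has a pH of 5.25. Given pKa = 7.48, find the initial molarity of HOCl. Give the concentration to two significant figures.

[H+] = 10^(-5.25) = 5.62 × 10^-6 M = x
Ka = 10^(−7.48) = 3.31 × 10^-8
Ka = x²/(C₀ − x) ⇒ C₀ = x + x²/Ka
C₀ = 5.62 × 10^-6 + (5.62 × 10^-6)²/(3.31 × 10^-8) = 9.60 × 10^-4 M

C₀ = 9.6 × 10^-4 M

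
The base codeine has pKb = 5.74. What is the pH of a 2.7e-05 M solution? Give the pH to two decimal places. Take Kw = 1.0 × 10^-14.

pH = 8.79

C18H21NO3 + H2O ⇌ C18H22NO3+ + OH-
Kb = 10^(−5.74) = 1.82 × 10^-6
From the ICE table, Kb = x²/(2.7e-05 − x) = 1.82 × 10^-6.
x is not negligible relative to C₀; solve x² + 1.82e-06·x − 4.91e-11 = 0.
x = (−Kb + √(Kb² + 4·Kb·C₀))/2 = 6.16 × 10^-6 M
pOH = −log(6.16 × 10^-6) = 5.21; pH = 14.00 − 5.21 = 8.79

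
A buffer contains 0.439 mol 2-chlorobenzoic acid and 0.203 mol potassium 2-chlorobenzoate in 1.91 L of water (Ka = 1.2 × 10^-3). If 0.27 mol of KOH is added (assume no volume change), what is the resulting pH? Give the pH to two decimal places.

pH = 3.37

After neutralization: n(ClC6H4COOH) = 0.169 mol, n(ClC6H4COO-) = 0.473 mol.
pKa = −log(1.2 × 10^-3) = 2.921
pH = pKa + log([A⁻]/[HA]) = 2.921 + log(0.473/0.169) = 2.921 +0.447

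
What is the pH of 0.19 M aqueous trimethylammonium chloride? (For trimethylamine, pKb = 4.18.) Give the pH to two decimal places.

pH = 5.27

(CH3)3NH+ is the conjugate acid of the weak base (CH3)3N.
Kb = 10^(−4.18) = 6.61 × 10^-5
Ka = Kw/Kb = 1.0×10^-14 / 6.61 × 10^-5 = 1.51 × 10^-10
From the ICE table, Ka = [H+]²/(0.19 − [H+]) = 1.51 × 10^-10.
Since Ka ≪ C₀, [H+] ≈ √(Ka·C₀) = 5.36 × 10^-6 M.
pH = −log(5.36 × 10^-6) = 5.27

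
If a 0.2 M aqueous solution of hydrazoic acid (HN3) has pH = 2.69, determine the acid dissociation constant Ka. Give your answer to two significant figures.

Ka = 2.1 × 10^-5

[H+] = 10^(-2.69) = 2.04 × 10^-3 M
At equilibrium [HA] = 0.2 − 2.04 × 10^-3 = 1.98 × 10^-1 M
Ka = [H+][A-]/[HA] = (2.04 × 10^-3)² / 1.98 × 10^-1 = 2.1 × 10^-5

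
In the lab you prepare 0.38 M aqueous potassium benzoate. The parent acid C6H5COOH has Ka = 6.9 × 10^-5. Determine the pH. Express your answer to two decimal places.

C6H5COO- is the conjugate base of the weak acid C6H5COOH.
Kb = Kw/Ka = 1.0×10^-14 / 6.9 × 10^-5 = 1.45 × 10^-10
Kb = x²/(0.38 − x) = 1.45 × 10^-10
Assume x ≪ 0.38: x ≈ √(1.45 × 10^-10 × 0.38) = 7.42 × 10^-6 M
pOH = −log(7.42 × 10^-6) = 5.13; pH = 14.00 − 5.13 = 8.87

pH = 8.87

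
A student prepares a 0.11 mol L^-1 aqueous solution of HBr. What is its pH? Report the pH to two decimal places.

pH = 0.96

HBr is a strong acid and dissociates completely, so [H+] = 0.11 M.
pH = -log(0.11) = 0.96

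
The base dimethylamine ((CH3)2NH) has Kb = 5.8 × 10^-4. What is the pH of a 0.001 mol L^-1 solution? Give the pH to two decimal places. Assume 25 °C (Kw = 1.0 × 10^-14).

(CH3)2NH + H2O ⇌ (CH3)2NH2+ + OH-
Let x = [OH-] at equilibrium. Kb = x²/(0.001 − x).
The 5% rule fails; solving x² + Kb·x − Kb·C₀ = 0 exactly:
x = [−0.00058 + √(0.00058² + 2.32e-06)]/2 = 5.25 × 10^-4 M
pOH = 3.28, so pH = 14.00 − pOH = 10.72

pH = 10.72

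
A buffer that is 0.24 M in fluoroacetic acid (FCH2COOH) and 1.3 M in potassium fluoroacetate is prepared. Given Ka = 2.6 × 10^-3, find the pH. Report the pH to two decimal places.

pH = 3.32

pKa = −log(2.6 × 10^-3) = 2.585
Using pH = pKa + log([base]/[acid]) with [base]/[acid] = 1.3/0.24:
pH = 2.585 + (+0.734) = 3.32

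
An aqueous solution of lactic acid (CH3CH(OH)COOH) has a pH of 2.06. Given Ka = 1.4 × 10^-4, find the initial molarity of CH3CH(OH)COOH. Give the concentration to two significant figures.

[H+] = 10^(-2.06) = 8.71 × 10^-3 M = x
Ka = x²/(C₀ − x) ⇒ C₀ = x + x²/Ka
C₀ = 8.71 × 10^-3 + (8.71 × 10^-3)²/(1.4 × 10^-4) = 5.51 × 10^-1 M

C₀ = 5.5 × 10^-1 M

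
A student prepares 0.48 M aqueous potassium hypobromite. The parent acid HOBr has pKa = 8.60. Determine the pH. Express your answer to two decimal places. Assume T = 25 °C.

pH = 11.14

OBr- is the conjugate base of the weak acid HOBr.
Ka = 10^(−8.60) = 2.51 × 10^-9
Kb = Kw/Ka = 1.0×10^-14 / 2.51 × 10^-9 = 3.98 × 10^-6
Let x = [OH-] at equilibrium. Kb = x²/(0.48 − x).
Since Kb ≪ C₀, x ≈ √(Kb·C₀) = 1.38 × 10^-3 M.
(x/C₀ = 0.29% < 5%, so the approximation holds.)
pOH = 2.86, so pH = 14.00 − pOH = 11.14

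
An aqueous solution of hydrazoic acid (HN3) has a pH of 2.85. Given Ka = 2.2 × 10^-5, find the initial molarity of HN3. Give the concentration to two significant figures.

C₀ = 9.2 × 10^-2 M

[H+] = 10^(-2.85) = 1.41 × 10^-3 M = x
Ka = x²/(C₀ − x) ⇒ C₀ = x + x²/Ka
C₀ = 1.41 × 10^-3 + (1.41 × 10^-3)²/(2.2 × 10^-5) = 9.18 × 10^-2 M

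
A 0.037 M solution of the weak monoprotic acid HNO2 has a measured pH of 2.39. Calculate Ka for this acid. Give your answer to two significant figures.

[H+] = 10^(-2.39) = 4.07 × 10^-3 M
At equilibrium [HA] = 0.037 − 4.07 × 10^-3 = 3.29 × 10^-2 M
Ka = [H+][A-]/[HA] = (4.07 × 10^-3)² / 3.29 × 10^-2 = 5.0 × 10^-4

Ka = 5.0 × 10^-4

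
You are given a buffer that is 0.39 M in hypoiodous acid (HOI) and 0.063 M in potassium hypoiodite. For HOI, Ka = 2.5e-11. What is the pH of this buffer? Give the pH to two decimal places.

pH = 9.81

pKa = −log(2.5 × 10^-11) = 10.602
Henderson–Hasselbalch: pH = pKa + log([OI-]/[HOI]) = 10.602 + log(0.063/0.39)
pH = 10.602 + (-0.792) = 9.81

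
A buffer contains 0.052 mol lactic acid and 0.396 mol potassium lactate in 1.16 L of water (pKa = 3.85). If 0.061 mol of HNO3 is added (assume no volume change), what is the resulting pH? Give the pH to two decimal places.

pH = 4.32

After neutralization: n(CH3CH(OH)COOH) = 0.113 mol, n(CH3CH(OH)COO-) = 0.335 mol.
pH = pKa + log(n_CH3CH(OH)COO-/n_CH3CH(OH)COOH) = 3.85 + log(0.335/0.113) = 3.85 + (+0.472)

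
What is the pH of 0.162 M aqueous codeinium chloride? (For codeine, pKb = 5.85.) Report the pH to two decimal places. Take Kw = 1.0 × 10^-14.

C18H22NO3+ is the conjugate acid of the weak base C18H21NO3.
Kb = 10^(−5.85) = 1.41 × 10^-6
Ka = Kw/Kb = 1.0×10^-14 / 1.41 × 10^-6 = 7.09 × 10^-9
From the ICE table, Ka = [H+]²/(0.162 − [H+]) = 7.09 × 10^-9.
Since Ka ≪ C₀, [H+] ≈ √(Ka·C₀) = 3.39 × 10^-5 M.
pH = −log[H+] = −log(3.39 × 10^-5) = 4.47

pH = 4.47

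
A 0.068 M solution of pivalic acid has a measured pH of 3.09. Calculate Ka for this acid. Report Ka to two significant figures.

[H+] = 10^(-3.09) = 8.13 × 10^-4 M
At equilibrium [HA] = 0.068 − 8.13 × 10^-4 = 6.72 × 10^-2 M
Ka = [H+][A-]/[HA] = (8.13 × 10^-4)² / 6.72 × 10^-2 = 9.8 × 10^-6

Ka = 9.8 × 10^-6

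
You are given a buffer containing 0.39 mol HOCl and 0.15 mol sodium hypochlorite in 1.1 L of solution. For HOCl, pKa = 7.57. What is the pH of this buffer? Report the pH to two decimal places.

Using pH = pKa + log([base]/[acid]) with [base]/[acid] = 0.15/0.39:
pH = 7.57 + (-0.415) = 7.16

pH = 7.16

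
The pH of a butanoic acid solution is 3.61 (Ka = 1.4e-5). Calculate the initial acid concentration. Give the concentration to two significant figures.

C₀ = 4.5 × 10^-3 M

[H+] = 10^(-3.61) = 2.45 × 10^-4 M = x
Ka = x²/(C₀ − x) ⇒ C₀ = x + x²/Ka
C₀ = 2.45 × 10^-4 + (2.45 × 10^-4)²/(1.4 × 10^-5) = 4.53 × 10^-3 M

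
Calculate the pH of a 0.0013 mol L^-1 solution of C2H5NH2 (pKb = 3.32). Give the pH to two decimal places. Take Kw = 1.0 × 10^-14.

pH = 10.77

C2H5NH2 + H2O ⇌ C2H5NH3+ + OH-
Kb = 10^(−3.32) = 4.79 × 10^-4
Let x = [OH-] at equilibrium. Kb = x²/(0.0013 − x).
The 5% rule fails; solving x² + Kb·x − Kb·C₀ = 0 exactly:
x = [−0.000479 + √(0.000479² + 2.49e-06)]/2 = 5.85 × 10^-4 M
pOH = 3.23, so pH = 14.00 − pOH = 10.77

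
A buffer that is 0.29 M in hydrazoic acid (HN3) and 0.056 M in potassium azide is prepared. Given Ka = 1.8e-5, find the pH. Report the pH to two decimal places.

pKa = −log(1.8 × 10^-5) = 4.745
Using pH = pKa + log([base]/[acid]) with [base]/[acid] = 0.056/0.29:
pH = 4.745 + (-0.714) = 4.03

pH = 4.03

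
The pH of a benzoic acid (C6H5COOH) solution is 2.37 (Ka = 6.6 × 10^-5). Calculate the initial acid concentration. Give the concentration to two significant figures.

C₀ = 2.8 × 10^-1 M

[H+] = 10^(-2.37) = 4.27 × 10^-3 M = x
Ka = x²/(C₀ − x) ⇒ C₀ = x + x²/Ka
C₀ = 4.27 × 10^-3 + (4.27 × 10^-3)²/(6.6 × 10^-5) = 2.81 × 10^-1 M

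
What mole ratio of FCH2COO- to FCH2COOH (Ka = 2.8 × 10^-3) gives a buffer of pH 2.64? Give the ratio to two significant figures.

pKa = -log(2.8 × 10^-3) = 2.553
pH = pKa + log(r) ⇒ log(r) = 2.64 − 2.553 = +0.087
r = [FCH2COO-]/[FCH2COOH] = 10^(+0.087) = 1.22

ratio = 1.2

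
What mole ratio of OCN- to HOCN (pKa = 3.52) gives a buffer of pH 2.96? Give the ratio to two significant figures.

pH = pKa + log(r) ⇒ log(r) = 2.96 − 3.52 = -0.56
r = [OCN-]/[HOCN] = 10^(-0.56) = 0.275

ratio = 0.28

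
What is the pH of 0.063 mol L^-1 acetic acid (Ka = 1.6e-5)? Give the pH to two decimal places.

CH3COOH ⇌ CH3COO- + H+
Ka = x²/(0.063 − x) = 1.6 × 10^-5
Assume x ≪ 0.063: x ≈ √(1.6 × 10^-5 × 0.063) = 1.00 × 10^-3 M
pH = −log[H+] = −log(1.00 × 10^-3) = 3.00

pH = 3.00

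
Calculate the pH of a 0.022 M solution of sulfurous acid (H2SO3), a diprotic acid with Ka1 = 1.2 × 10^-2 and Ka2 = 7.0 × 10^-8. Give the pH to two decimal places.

pH = 1.95

Since Ka1 ≫ Ka2, the first ionization dominates [H+].
Ka1 = x²/(0.022 − x) = 1.2 × 10^-2
Solving the quadratic: x = (−Ka1 + √(Ka1² + 4·Ka1·C₀))/2 = 1.13 × 10^-2 M
pH = −log(1.13 × 10^-2) = 1.95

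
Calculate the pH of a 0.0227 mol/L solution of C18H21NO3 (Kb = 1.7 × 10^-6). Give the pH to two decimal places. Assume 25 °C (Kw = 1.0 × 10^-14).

pH = 10.29

C18H21NO3 + H2O ⇌ C18H22NO3+ + OH-
Kb = x²/(0.0227 − x) = 1.7 × 10^-6
Assume x ≪ 0.0227: x ≈ √(1.7 × 10^-6 × 0.0227) = 1.96 × 10^-4 M
Check: 0.87% ionized — well under 5%, approximation valid.
pOH = −log(1.96 × 10^-4) = 3.71; pH = 14.00 − 3.71 = 10.29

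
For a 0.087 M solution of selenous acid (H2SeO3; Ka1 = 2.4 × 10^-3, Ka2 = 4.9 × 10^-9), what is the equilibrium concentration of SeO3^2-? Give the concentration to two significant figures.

4.9 × 10^-9 M

First ionization gives [H+] ≈ [HSeO3-] = 1.33 × 10^-2 M.
Second step: Ka2 = [H+][SeO3^2-]/[HSeO3-] ≈ [SeO3^2-] (since [H+] ≈ [HSeO3-]).
So [SeO3^2-] ≈ Ka2.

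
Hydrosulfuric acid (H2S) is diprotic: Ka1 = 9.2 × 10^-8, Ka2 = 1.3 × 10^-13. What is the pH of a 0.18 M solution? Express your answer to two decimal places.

pH = 3.89

Since Ka1 ≫ Ka2, the first ionization dominates [H+].
Ka1 = x²/(0.18 − x) = 9.2 × 10^-8
x ≈ √(9.2 × 10^-8 × 0.18) = 1.29 × 10^-4 M
pH = −log(1.29 × 10^-4) = 3.89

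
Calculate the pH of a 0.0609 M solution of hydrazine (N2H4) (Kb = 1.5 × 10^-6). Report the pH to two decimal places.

pH = 10.48

N2H4 + H2O ⇌ N2H5+ + OH-
Let x = [OH-] at equilibrium. Kb = x²/(0.0609 − x).
Neglecting x in the denominator: x = √(1.5 × 10^-6 × 0.0609) = 3.02 × 10^-4 M
Check: 0.5% ionized — well under 5%, approximation valid.
pOH = −log(3.02 × 10^-4) = 3.52; pH = 14.00 − 3.52 = 10.48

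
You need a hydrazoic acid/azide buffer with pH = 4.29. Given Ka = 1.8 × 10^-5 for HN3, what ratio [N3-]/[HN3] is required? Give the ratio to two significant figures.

pKa = -log(1.8 × 10^-5) = 4.745
pH = pKa + log(r) ⇒ log(r) = 4.29 − 4.745 = -0.455
r = [N3-]/[HN3] = 10^(-0.455) = 0.351

ratio = 0.35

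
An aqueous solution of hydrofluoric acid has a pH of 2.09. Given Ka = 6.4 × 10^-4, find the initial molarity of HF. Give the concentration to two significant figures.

C₀ = 1.1 × 10^-1 M

[H+] = 10^(-2.09) = 8.13 × 10^-3 M = x
Ka = x²/(C₀ − x) ⇒ C₀ = x + x²/Ka
C₀ = 8.13 × 10^-3 + (8.13 × 10^-3)²/(6.4 × 10^-4) = 1.11 × 10^-1 M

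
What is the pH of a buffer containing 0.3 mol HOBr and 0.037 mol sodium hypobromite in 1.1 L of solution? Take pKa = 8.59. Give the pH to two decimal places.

pH = 7.68

pH = pKa + log([A⁻]/[HA]) = 8.59 + log(0.037/0.3)
pH = 8.59 + (-0.909) = 7.68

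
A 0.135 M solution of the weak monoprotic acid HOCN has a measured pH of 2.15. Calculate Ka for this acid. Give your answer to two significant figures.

[H+] = 10^(-2.15) = 7.08 × 10^-3 M
At equilibrium [HA] = 0.135 − 7.08 × 10^-3 = 1.28 × 10^-1 M
Ka = [H+][A-]/[HA] = (7.08 × 10^-3)² / 1.28 × 10^-1 = 3.9 × 10^-4

Ka = 3.9 × 10^-4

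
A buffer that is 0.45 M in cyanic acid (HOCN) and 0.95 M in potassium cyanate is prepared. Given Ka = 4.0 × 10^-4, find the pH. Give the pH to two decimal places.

pH = 3.72

pKa = −log(4.0 × 10^-4) = 3.398
Henderson–Hasselbalch: pH = pKa + log([OCN-]/[HOCN]) = 3.398 + log(0.95/0.45)
pH = 3.398 + (+0.325) = 3.72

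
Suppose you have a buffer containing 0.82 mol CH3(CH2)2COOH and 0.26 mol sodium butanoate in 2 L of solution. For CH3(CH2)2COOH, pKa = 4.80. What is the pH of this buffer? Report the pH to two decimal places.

Using pH = pKa + log([base]/[acid]) with [base]/[acid] = 0.26/0.82:
pH = 4.80 + (-0.499) = 4.30

pH = 4.30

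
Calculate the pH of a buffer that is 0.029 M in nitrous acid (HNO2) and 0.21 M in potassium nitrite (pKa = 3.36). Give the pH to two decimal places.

pH = pKa + log([A⁻]/[HA]) = 3.36 + log(0.21/0.029)
pH = 3.36 + (+0.860) = 4.22

pH = 4.22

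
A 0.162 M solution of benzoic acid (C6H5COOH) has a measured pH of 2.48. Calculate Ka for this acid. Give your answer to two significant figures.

[H+] = 10^(-2.48) = 3.31 × 10^-3 M
At equilibrium [HA] = 0.162 − 3.31 × 10^-3 = 1.59 × 10^-1 M
Ka = [H+][A-]/[HA] = (3.31 × 10^-3)² / 1.59 × 10^-1 = 6.9 × 10^-5

Ka = 6.9 × 10^-5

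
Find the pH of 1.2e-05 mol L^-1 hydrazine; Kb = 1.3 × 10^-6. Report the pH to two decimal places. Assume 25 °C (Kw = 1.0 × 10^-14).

pH = 8.53

N2H4 + H2O ⇌ N2H5+ + OH-
From the ICE table, Kb = x²/(1.2e-05 − x) = 1.3 × 10^-6.
Here C₀/Kb ≈ 9.23, so the small-x approximation fails. Use the quadratic:
x = (−Kb + √(Kb² + 4·Kb·C₀))/2 = 3.35 × 10^-6 M
pOH = −log(3.35 × 10^-6) = 5.47; pH = 14.00 − 5.47 = 8.53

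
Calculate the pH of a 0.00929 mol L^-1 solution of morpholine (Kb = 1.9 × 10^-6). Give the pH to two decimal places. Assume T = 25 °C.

C4H8ONH + H2O ⇌ C4H8ONH2+ + OH-
Let x = [OH-] at equilibrium. Kb = x²/(0.00929 − x).
Assume x ≪ 0.00929: x ≈ √(1.9 × 10^-6 × 0.00929) = 1.33 × 10^-4 M
(x/C₀ = 1.4% < 5%, so the approximation holds.)
pOH = 3.88, so pH = 14.00 − pOH = 10.12

pH = 10.12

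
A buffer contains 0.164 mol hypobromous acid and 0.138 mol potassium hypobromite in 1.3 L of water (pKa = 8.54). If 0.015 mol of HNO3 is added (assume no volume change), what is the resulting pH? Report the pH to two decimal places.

After neutralization: n(HOBr) = 0.179 mol, n(OBr-) = 0.123 mol.
pH = pKa + log(n_OBr-/n_HOBr) = 8.54 + log(0.123/0.179) = 8.54 + (-0.163)

pH = 8.38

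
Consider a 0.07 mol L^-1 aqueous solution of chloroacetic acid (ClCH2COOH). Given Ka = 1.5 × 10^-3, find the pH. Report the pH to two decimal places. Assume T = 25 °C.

pH = 2.02

ClCH2COOH ⇌ ClCH2COO- + H+
From the ICE table, Ka = [H+]²/(0.07 − [H+]) = 1.5 × 10^-3.
Here C₀/Ka ≈ 46.7, so the small-[H+] approximation fails. Use the quadratic:
[H+] = (−Ka + √(Ka² + 4·Ka·C₀))/2 = 9.52 × 10^-3 M
pH = −log(9.52 × 10^-3) = 2.02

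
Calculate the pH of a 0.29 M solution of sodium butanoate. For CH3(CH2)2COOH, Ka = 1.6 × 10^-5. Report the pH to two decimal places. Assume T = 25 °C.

CH3(CH2)2COO- is the conjugate base of the weak acid CH3(CH2)2COOH.
Kb = Kw/Ka = 1.0×10^-14 / 1.6 × 10^-5 = 6.25 × 10^-10
Kb = [OH-]²/(0.29 − [OH-]) = 6.25 × 10^-10
Since Kb ≪ C₀, [OH-] ≈ √(Kb·C₀) = 1.35 × 10^-5 M.
Check: 0.0046% ionized — well under 5%, approximation valid.
pOH = −log(1.35 × 10^-5) = 4.87; pH = 14.00 − 4.87 = 9.13

pH = 9.13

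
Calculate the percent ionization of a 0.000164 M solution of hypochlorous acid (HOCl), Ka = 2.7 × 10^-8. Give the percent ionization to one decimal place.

1.3%

HOCl ⇌ OCl- + H+; let x = [H+] at equilibrium.
x ≈ √(Ka·C₀) = √(2.7 × 10^-8 × 0.000164) = 2.10 × 10^-6 M
Fraction ionized = 2.10 × 10^-6 / 0.000164 = 0.0128 → 1.3%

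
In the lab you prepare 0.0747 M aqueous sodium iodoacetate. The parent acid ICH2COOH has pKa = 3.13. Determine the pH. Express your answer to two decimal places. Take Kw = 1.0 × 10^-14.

pH = 8.00

ICH2COO- is the conjugate base of the weak acid ICH2COOH.
Ka = 10^(−3.13) = 7.41 × 10^-4
Kb = Kw/Ka = 1.0×10^-14 / 7.41 × 10^-4 = 1.35 × 10^-11
From the ICE table, Kb = [OH-]²/(0.0747 − [OH-]) = 1.35 × 10^-11.
Assume [OH-] ≪ 0.0747: [OH-] ≈ √(1.35 × 10^-11 × 0.0747) = 1.00 × 10^-6 M
([OH-]/C₀ = 0.0013% < 5%, so the approximation holds.)
pOH = −log(1.00 × 10^-6) = 6.00; pH = 14.00 − 6.00 = 8.00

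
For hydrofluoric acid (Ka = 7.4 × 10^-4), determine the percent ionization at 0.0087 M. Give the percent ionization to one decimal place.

HF ⇌ F- + H+; let x = [H+] at equilibrium.
Ka = x²/(C₀ − x); solving the quadratic gives x = 2.19 × 10^-3 M.
% ionization = x/C₀ × 100% = 2.19 × 10^-3/0.0087 × 100% = 25.2%

25.2%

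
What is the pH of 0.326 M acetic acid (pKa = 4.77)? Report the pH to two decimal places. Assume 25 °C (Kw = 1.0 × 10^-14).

CH3COOH ⇌ CH3COO- + H+
Ka = 10^(−4.77) = 1.70 × 10^-5
Ka = [H+]²/(0.326 − [H+]) = 1.70 × 10^-5
Assume [H+] ≪ 0.326: [H+] ≈ √(1.70 × 10^-5 × 0.326) = 2.35 × 10^-3 M
Check: 0.72% ionized — well under 5%, approximation valid.
pH = −log[H+] = −log(2.35 × 10^-3) = 2.63

pH = 2.63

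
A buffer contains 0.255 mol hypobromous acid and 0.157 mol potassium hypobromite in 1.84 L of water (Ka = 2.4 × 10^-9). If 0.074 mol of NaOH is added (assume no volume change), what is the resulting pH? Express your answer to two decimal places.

pH = 8.73

OH- converts HOBr to OBr-: HOBr → 0.181 mol, OBr- → 0.231 mol.
pKa = −log(2.4 × 10^-9) = 8.620
pH = pKa + log(n_OBr-/n_HOBr) = 8.620 + log(0.231/0.181) = 8.620 + (+0.106)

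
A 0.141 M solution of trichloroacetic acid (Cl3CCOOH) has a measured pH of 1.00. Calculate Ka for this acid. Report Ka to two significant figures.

[H+] = 10^(-1.00) = 1.00 × 10^-1 M
At equilibrium [HA] = 0.141 − 1.00 × 10^-1 = 4.10 × 10^-2 M
Ka = [H+][A-]/[HA] = (1.00 × 10^-1)² / 4.10 × 10^-2 = 2.4 × 10^-1

Ka = 2.4 × 10^-1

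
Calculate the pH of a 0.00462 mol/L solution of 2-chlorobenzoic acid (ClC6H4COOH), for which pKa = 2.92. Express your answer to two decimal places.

pH = 2.74

ClC6H4COOH ⇌ ClC6H4COO- + H+
Ka = 10^(−2.92) = 1.20 × 10^-3
Let x = [H+] at equilibrium. Ka = x²/(0.00462 − x).
The 5% rule fails; solving x² + Ka·x − Ka·C₀ = 0 exactly:
x = (−Ka + √(Ka² + 4·Ka·C₀))/2 = 1.83 × 10^-3 M
pH = −log[H+] = −log(1.83 × 10^-3) = 2.74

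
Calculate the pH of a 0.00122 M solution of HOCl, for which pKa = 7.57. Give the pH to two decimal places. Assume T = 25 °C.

pH = 5.24

HOCl ⇌ OCl- + H+
Ka = 10^(−7.57) = 2.69 × 10^-8
Ka = [H+]²/(0.00122 − [H+]) = 2.69 × 10^-8
Assume [H+] ≪ 0.00122: [H+] ≈ √(2.69 × 10^-8 × 0.00122) = 5.73 × 10^-6 M
([H+]/C₀ = 0.47% < 5%, so the approximation holds.)
pH = −log[H+] = −log(5.73 × 10^-6) = 5.24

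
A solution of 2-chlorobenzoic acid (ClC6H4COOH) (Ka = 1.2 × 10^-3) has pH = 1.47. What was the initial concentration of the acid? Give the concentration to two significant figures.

[H+] = 10^(-1.47) = 3.39 × 10^-2 M = x
Ka = x²/(C₀ − x) ⇒ C₀ = x + x²/Ka
C₀ = 3.39 × 10^-2 + (3.39 × 10^-2)²/(1.2 × 10^-3) = 9.92 × 10^-1 M

C₀ = 9.9 × 10^-1 M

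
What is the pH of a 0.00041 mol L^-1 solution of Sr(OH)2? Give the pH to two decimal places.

pH = 10.91

Sr(OH)2 is a strong base (each formula unit releases 2 OH-); [OH-] = 0.00082 M.
pOH = -log(0.00082) = 3.09
pH = 14.00 - 3.09 = 10.91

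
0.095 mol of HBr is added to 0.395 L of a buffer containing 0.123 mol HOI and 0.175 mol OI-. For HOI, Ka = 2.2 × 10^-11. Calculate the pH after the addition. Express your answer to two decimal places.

Added H+ converts OI- to HOI: HOI → 0.218 mol, OI- → 0.08 mol.
pKa = −log(2.2 × 10^-11) = 10.658
pH = pKa + log(n_OI-/n_HOI) = 10.658 + log(0.08/0.218) = 10.658 + (-0.435)

pH = 10.22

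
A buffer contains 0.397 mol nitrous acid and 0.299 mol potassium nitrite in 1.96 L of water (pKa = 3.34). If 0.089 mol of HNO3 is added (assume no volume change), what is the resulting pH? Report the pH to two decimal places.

After neutralization: n(HNO2) = 0.486 mol, n(NO2-) = 0.21 mol.
pH = pKa + log([A⁻]/[HA]) = 3.34 + log(0.21/0.486) = 3.34 -0.364

pH = 2.98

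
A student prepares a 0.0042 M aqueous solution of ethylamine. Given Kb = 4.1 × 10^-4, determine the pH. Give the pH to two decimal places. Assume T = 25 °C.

pH = 11.05

C2H5NH2 + H2O ⇌ C2H5NH3+ + OH-
From the ICE table, Kb = [OH-]²/(0.0042 − [OH-]) = 4.1 × 10^-4.
[OH-] is not negligible relative to C₀; solve [OH-]² + 0.00041·[OH-] − 1.72e-06 = 0.
[OH-] = [−0.00041 + √(0.00041² + 6.89e-06)]/2 = 1.12 × 10^-3 M
pOH = 2.95, so pH = 14.00 − pOH = 11.05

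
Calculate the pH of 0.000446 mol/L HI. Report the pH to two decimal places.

HI is a strong acid and dissociates completely, so [H+] = 0.000446 M.
pH = -log(0.000446) = 3.35

pH = 3.35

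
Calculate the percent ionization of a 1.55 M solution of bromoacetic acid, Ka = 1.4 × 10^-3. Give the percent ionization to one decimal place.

BrCH2COOH ⇌ BrCH2COO- + H+; let x = [H+] at equilibrium.
x ≈ √(Ka·C₀) = √(1.4 × 10^-3 × 1.55) = 4.66 × 10^-2 M
% ionization = x/C₀ × 100% = 4.66 × 10^-2/1.55 × 100% = 3.0%

3.0%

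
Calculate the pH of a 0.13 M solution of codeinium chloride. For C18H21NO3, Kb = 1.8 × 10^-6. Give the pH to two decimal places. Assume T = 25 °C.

pH = 4.57

C18H22NO3+ is the conjugate acid of the weak base C18H21NO3.
Ka = Kw/Kb = 1.0×10^-14 / 1.8 × 10^-6 = 5.56 × 10^-9
Ka = [H+]²/(0.13 − [H+]) = 5.56 × 10^-9
Since Ka ≪ C₀, [H+] ≈ √(Ka·C₀) = 2.69 × 10^-5 M.
Check: 0.021% ionized — well under 5%, approximation valid.
pH = −log[H+] = −log(2.69 × 10^-5) = 4.57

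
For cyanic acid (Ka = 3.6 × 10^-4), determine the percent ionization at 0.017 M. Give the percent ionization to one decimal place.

13.5%

HOCN ⇌ OCN- + H+; let x = [H+] at equilibrium.
Ka = x²/(C₀ − x); solving the quadratic gives x = 2.30 × 10^-3 M.
% ionization = x/C₀ × 100% = 2.30 × 10^-3/0.017 × 100% = 13.5%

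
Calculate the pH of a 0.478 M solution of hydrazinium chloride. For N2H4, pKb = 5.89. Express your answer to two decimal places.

pH = 4.22

N2H5+ is the conjugate acid of the weak base N2H4.
Kb = 10^(−5.89) = 1.29 × 10^-6
Ka = Kw/Kb = 1.0×10^-14 / 1.29 × 10^-6 = 7.75 × 10^-9
Ka = [H+]²/(0.478 − [H+]) = 7.75 × 10^-9
Since Ka ≪ C₀, [H+] ≈ √(Ka·C₀) = 6.09 × 10^-5 M.
pH = −log[H+] = −log(6.09 × 10^-5) = 4.22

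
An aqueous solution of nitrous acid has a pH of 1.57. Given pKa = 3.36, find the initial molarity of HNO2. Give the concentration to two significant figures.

C₀ = 1.7 M

[H+] = 10^(-1.57) = 2.69 × 10^-2 M = x
Ka = 10^(−3.36) = 4.37 × 10^-4
Ka = x²/(C₀ − x) ⇒ C₀ = x + x²/Ka
C₀ = 2.69 × 10^-2 + (2.69 × 10^-2)²/(4.37 × 10^-4) = 1.68 M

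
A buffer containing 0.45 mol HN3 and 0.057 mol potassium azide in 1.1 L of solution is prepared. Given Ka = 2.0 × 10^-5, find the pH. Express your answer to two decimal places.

pH = 3.80

pKa = −log(2.0 × 10^-5) = 4.699
pH = pKa + log([A⁻]/[HA]) = 4.699 + log(0.057/0.45)
pH = 4.699 + (-0.897) = 3.80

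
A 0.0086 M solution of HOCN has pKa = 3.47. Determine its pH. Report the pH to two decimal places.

HOCN ⇌ OCN- + H+
Ka = 10^(−3.47) = 3.39 × 10^-4
From the ICE table, Ka = [H+]²/(0.0086 − [H+]) = 3.39 × 10^-4.
Here C₀/Ka ≈ 25.4, so the small-[H+] approximation fails. Use the quadratic:
[H+] = (−Ka + √(Ka² + 4·Ka·C₀))/2 = 1.55 × 10^-3 M
pH = −log(1.55 × 10^-3) = 2.81

pH = 2.81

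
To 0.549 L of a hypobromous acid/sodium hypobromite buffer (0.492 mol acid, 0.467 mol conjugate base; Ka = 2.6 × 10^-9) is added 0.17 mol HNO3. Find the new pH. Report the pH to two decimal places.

pH = 8.24

After neutralization: n(HOBr) = 0.662 mol, n(OBr-) = 0.297 mol.
pKa = −log(2.6 × 10^-9) = 8.585
pH = pKa + log(n_OBr-/n_HOBr) = 8.585 + log(0.297/0.662) = 8.585 + (-0.348)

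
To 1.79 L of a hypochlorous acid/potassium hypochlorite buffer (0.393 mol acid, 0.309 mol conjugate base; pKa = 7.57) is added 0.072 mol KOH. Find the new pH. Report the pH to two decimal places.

pH = 7.64

OH- converts HOCl to OCl-: HOCl → 0.321 mol, OCl- → 0.381 mol.
pH = pKa + log([A⁻]/[HA]) = 7.57 + log(0.381/0.321) = 7.57 +0.074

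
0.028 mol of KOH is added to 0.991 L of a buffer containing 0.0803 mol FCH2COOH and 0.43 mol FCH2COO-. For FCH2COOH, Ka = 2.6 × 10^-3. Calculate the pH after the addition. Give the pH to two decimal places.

pH = 3.53

After neutralization: n(FCH2COOH) = 0.0523 mol, n(FCH2COO-) = 0.458 mol.
pKa = −log(2.6 × 10^-3) = 2.585
pH = pKa + log([A⁻]/[HA]) = 2.585 + log(0.458/0.0523) = 2.585 +0.942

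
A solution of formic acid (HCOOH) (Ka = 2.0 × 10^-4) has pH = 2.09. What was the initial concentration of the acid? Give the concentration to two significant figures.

[H+] = 10^(-2.09) = 8.13 × 10^-3 M = x
Ka = x²/(C₀ − x) ⇒ C₀ = x + x²/Ka
C₀ = 8.13 × 10^-3 + (8.13 × 10^-3)²/(2.0 × 10^-4) = 3.39 × 10^-1 M

C₀ = 3.4 × 10^-1 M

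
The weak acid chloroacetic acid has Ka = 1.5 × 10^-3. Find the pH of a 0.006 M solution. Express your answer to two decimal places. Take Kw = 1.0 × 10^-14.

pH = 2.63

ClCH2COOH ⇌ ClCH2COO- + H+
Ka = x²/(0.006 − x) = 1.5 × 10^-3
x is not negligible relative to C₀; solve x² + 0.0015·x − 9e-06 = 0.
x = (−Ka + √(Ka² + 4·Ka·C₀))/2 = 2.34 × 10^-3 M
pH = −log[H+] = −log(2.34 × 10^-3) = 2.63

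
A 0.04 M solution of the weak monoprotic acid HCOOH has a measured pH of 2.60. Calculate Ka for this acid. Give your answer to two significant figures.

[H+] = 10^(-2.60) = 2.51 × 10^-3 M
At equilibrium [HA] = 0.04 − 2.51 × 10^-3 = 3.75 × 10^-2 M
Ka = [H+][A-]/[HA] = (2.51 × 10^-3)² / 3.75 × 10^-2 = 1.7 × 10^-4

Ka = 1.7 × 10^-4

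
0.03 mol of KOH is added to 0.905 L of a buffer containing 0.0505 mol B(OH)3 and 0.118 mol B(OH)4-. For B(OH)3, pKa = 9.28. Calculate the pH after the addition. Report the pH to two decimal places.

OH- converts B(OH)3 to B(OH)4-: B(OH)3 → 0.0205 mol, B(OH)4- → 0.148 mol.
Henderson–Hasselbalch with mole ratio 0.148/0.0205: pH = 9.28 + (+0.859)

pH = 10.14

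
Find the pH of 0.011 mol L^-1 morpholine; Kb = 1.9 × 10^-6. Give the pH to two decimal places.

C4H8ONH + H2O ⇌ C4H8ONH2+ + OH-
Kb = x²/(0.011 − x) = 1.9 × 10^-6
Neglecting x in the denominator: x = √(1.9 × 10^-6 × 0.011) = 1.45 × 10^-4 M
pOH = −log(1.45 × 10^-4) = 3.84; pH = 14.00 − 3.84 = 10.16

pH = 10.16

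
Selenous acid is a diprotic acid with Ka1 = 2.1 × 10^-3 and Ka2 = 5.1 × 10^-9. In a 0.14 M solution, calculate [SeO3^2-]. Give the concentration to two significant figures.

First ionization gives [H+] ≈ [HSeO3-] = 1.61 × 10^-2 M.
Second step: Ka2 = [H+][SeO3^2-]/[HSeO3-] ≈ [SeO3^2-] (since [H+] ≈ [HSeO3-]).
So [SeO3^2-] ≈ Ka2.

5.1 × 10^-9 M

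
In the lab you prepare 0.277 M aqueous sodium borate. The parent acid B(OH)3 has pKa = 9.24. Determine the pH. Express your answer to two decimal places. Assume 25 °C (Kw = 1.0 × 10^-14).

pH = 11.34

B(OH)4- is the conjugate base of the weak acid B(OH)3.
Ka = 10^(−9.24) = 5.75 × 10^-10
Kb = Kw/Ka = 1.0×10^-14 / 5.75 × 10^-10 = 1.74 × 10^-5
Kb = x²/(0.277 − x) = 1.74 × 10^-5
Assume x ≪ 0.277: x ≈ √(1.74 × 10^-5 × 0.277) = 2.20 × 10^-3 M
Check: 0.79% ionized — well under 5%, approximation valid.
pOH = 2.66, so pH = 14.00 − pOH = 11.34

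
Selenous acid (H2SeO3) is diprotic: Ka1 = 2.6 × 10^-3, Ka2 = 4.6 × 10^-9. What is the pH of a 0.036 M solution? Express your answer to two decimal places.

Since Ka1 ≫ Ka2, the first ionization dominates [H+].
Ka1 = x²/(0.036 − x) = 2.6 × 10^-3
Solving the quadratic: x = (−Ka1 + √(Ka1² + 4·Ka1·C₀))/2 = 8.46 × 10^-3 M
pH = −log(8.46 × 10^-3) = 2.07

pH = 2.07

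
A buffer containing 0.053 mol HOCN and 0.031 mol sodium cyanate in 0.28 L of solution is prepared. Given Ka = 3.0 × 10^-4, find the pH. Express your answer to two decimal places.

pKa = −log(3.0 × 10^-4) = 3.523
Henderson–Hasselbalch: pH = pKa + log([OCN-]/[HOCN]) = 3.523 + log(0.031/0.053)
pH = 3.523 + (-0.233) = 3.29

pH = 3.29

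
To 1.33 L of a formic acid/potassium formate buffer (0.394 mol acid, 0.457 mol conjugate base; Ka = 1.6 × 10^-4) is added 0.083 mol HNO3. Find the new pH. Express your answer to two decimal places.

pH = 3.69

Added H+ converts HCOO- to HCOOH: HCOOH → 0.477 mol, HCOO- → 0.374 mol.
pKa = −log(1.6 × 10^-4) = 3.796
Henderson–Hasselbalch with mole ratio 0.374/0.477: pH = 3.796 + (-0.106)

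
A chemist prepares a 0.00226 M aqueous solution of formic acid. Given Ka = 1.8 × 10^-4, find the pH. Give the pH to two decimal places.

pH = 3.26

HCOOH ⇌ HCOO- + H+
Let x = [H+] at equilibrium. Ka = x²/(0.00226 − x).
Here C₀/Ka ≈ 12.6, so the small-x approximation fails. Use the quadratic:
x = [−0.00018 + √(0.00018² + 1.63e-06)]/2 = 5.54 × 10^-4 M
pH = −log[H+] = −log(5.54 × 10^-4) = 3.26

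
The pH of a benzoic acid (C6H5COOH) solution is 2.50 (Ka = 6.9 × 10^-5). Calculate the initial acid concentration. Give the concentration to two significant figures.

C₀ = 1.5 × 10^-1 M

[H+] = 10^(-2.50) = 3.16 × 10^-3 M = x
Ka = x²/(C₀ − x) ⇒ C₀ = x + x²/Ka
C₀ = 3.16 × 10^-3 + (3.16 × 10^-3)²/(6.9 × 10^-5) = 1.48 × 10^-1 M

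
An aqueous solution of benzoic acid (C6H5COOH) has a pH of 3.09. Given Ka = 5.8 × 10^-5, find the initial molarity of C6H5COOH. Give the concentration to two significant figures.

C₀ = 1.2 × 10^-2 M

[H+] = 10^(-3.09) = 8.13 × 10^-4 M = x
Ka = x²/(C₀ − x) ⇒ C₀ = x + x²/Ka
C₀ = 8.13 × 10^-4 + (8.13 × 10^-4)²/(5.8 × 10^-5) = 1.22 × 10^-2 M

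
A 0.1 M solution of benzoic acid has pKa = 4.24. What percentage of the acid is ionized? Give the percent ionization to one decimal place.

C6H5COOH ⇌ C6H5COO- + H+; let x = [H+] at equilibrium.
Ka = 10^(−4.24) = 5.75 × 10^-5
x ≈ √(Ka·C₀) = √(5.75 × 10^-5 × 0.1) = 2.40 × 10^-3 M
% ionization = x/C₀ × 100% = 2.40 × 10^-3/0.1 × 100% = 2.4%

2.4%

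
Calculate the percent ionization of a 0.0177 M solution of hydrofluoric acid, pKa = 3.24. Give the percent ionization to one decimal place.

HF ⇌ F- + H+; let x = [H+] at equilibrium.
Ka = 10^(−3.24) = 5.75 × 10^-4
Ka = x²/(C₀ − x); solving the quadratic gives x = 2.92 × 10^-3 M.
% ionization = x/C₀ × 100% = 2.92 × 10^-3/0.0177 × 100% = 16.5%

16.5%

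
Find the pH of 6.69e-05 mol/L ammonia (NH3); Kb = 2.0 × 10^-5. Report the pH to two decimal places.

pH = 9.45

NH3 + H2O ⇌ NH4+ + OH-
Kb = [OH-]²/(6.69e-05 − [OH-]) = 2.0 × 10^-5
The 5% rule fails; solving [OH-]² + Kb·[OH-] − Kb·C₀ = 0 exactly:
[OH-] = (−Kb + √(Kb² + 4·Kb·C₀))/2 = 2.79 × 10^-5 M
pOH = 4.55, so pH = 14.00 − pOH = 9.45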